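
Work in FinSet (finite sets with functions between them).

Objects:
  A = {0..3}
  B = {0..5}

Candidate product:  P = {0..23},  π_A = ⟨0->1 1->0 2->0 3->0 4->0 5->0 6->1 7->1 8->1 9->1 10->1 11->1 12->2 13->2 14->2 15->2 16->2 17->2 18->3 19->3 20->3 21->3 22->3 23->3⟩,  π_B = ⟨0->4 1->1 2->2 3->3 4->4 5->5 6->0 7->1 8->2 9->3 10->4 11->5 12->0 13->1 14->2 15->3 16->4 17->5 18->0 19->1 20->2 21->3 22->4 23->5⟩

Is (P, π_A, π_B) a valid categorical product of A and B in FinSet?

Answer: NOT A VALID PRODUCT — duplicate pair at indices 10,0

Derivation:
|A|·|B| = 4·6 = 24;  |P| = 24
Check the pairing map k ↦ (π_A(k), π_B(k)):
  0 -> (1,4)
  1 -> (0,1)
  2 -> (0,2)
  3 -> (0,3)
  4 -> (0,4)
  5 -> (0,5)
  6 -> (1,0)
  7 -> (1,1)
  8 -> (1,2)
  9 -> (1,3)
  10 -> (1,4)  ✗ repeats pair of k=0
  11 -> (1,5)
  12 -> (2,0)
  13 -> (2,1)
  14 -> (2,2)
  15 -> (2,3)
  16 -> (2,4)
  17 -> (2,5)
  18 -> (3,0)
  19 -> (3,1)
  20 -> (3,2)
  21 -> (3,3)
  22 -> (3,4)
  23 -> (3,5)
distinct pairs in image: 23 / 24 needed
  → (1,4) hit at k=0 and k=10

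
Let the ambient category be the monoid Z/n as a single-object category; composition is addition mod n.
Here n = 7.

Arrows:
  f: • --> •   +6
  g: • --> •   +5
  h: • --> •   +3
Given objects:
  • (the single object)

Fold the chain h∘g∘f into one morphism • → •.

Answer: +0

Work:
  0 +6≡6 +5≡4 +3≡0  (mod 7)
⟦path⟧: +0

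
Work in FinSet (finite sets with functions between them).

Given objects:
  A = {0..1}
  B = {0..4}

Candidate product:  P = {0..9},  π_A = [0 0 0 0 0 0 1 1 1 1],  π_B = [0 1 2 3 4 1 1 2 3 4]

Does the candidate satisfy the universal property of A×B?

Answer: NOT A VALID PRODUCT — duplicate pair at indices 1,5

Work:
|A|·|B| = 2·5 = 10;  |P| = 10
Check the pairing map k ↦ (π_A(k), π_B(k)):
  0 : (0,0)
  1 : (0,1)
  2 : (0,2)
  3 : (0,3)
  4 : (0,4)
  5 : (0,1)  ✗ repeats pair of k=1
  6 : (1,1)
  7 : (1,2)
  8 : (1,3)
  9 : (1,4)
distinct pairs in image: 9 / 10 needed
  → (0,1) hit at k=1 and k=5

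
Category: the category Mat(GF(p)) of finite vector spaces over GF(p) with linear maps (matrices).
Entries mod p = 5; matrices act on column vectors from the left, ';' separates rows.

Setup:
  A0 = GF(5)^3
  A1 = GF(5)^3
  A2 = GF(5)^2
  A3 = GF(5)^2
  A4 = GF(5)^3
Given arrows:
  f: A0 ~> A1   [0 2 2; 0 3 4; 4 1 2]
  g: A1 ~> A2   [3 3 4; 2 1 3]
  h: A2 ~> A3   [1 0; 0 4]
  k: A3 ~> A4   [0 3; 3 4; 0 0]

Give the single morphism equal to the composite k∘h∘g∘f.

  e0=(1,0,0) f~>(0,0,4) g~>(1,2) h~>(1,3) k~>(4,0,0)
  e1=(0,1,0) f~>(2,3,1) g~>(4,0) h~>(4,0) k~>(0,2,0)
  e2=(0,0,1) f~>(2,4,2) g~>(1,4) h~>(1,1) k~>(3,2,0)
composite: [4 0 3; 0 2 2; 0 0 0]

Answer: [4 0 3; 0 2 2; 0 0 0]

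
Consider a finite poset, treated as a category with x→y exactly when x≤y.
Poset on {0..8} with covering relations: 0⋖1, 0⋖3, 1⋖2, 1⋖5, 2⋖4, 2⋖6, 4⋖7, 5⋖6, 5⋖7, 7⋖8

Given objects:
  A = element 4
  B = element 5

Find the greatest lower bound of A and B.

Answer: A∧B = 1

Work:
Lower bounds of A=4 and B=5: {0,1}
  0 ⊑ 1
  1 ⊑ 1
glb = 1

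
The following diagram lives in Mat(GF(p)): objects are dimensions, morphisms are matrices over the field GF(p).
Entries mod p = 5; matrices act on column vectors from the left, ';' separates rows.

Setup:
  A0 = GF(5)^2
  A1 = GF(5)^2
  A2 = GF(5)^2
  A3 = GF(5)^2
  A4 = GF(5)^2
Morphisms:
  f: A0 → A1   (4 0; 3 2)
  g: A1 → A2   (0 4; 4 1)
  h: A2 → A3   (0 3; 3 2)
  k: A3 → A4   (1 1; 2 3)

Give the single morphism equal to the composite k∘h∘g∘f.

  e0=⟨1,0⟩ f→⟨4,3⟩ g→⟨2,4⟩ h→⟨2,4⟩ k→⟨1,1⟩
  e1=⟨0,1⟩ f→⟨0,2⟩ g→⟨3,2⟩ h→⟨1,3⟩ k→⟨4,1⟩
result: (1 4; 1 1)

Answer: (1 4; 1 1)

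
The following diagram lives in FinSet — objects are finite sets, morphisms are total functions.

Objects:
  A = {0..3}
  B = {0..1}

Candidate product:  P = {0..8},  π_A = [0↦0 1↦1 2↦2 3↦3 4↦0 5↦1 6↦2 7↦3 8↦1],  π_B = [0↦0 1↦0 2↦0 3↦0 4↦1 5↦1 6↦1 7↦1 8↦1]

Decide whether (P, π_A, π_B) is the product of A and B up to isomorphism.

Answer: NOT A VALID PRODUCT — |P|=9 ≠ |A|·|B|=8

Derivation:
|A|·|B| = 4·2 = 8;  |P| = 9
  → cardinalities differ; no bijection possible.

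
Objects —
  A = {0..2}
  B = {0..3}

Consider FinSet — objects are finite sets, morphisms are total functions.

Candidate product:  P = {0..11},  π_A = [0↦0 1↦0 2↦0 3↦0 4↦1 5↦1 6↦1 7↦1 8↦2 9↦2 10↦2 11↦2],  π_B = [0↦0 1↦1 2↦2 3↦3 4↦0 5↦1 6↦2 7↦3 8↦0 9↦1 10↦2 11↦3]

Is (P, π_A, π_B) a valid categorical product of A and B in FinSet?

|A|·|B| = 3·4 = 12;  |P| = 12
Check the pairing map k ↦ (π_A(k), π_B(k)):
  0 ↦ (0,0)
  1 ↦ (0,1)
  2 ↦ (0,2)
  3 ↦ (0,3)
  4 ↦ (1,0)
  5 ↦ (1,1)
  6 ↦ (1,2)
  7 ↦ (1,3)
  8 ↦ (2,0)
  9 ↦ (2,1)
  10 ↦ (2,2)
  11 ↦ (2,3)
distinct pairs in image: 12 / 12 needed
  → bijection onto A×B; projections well-typed.

Answer: VALID PRODUCT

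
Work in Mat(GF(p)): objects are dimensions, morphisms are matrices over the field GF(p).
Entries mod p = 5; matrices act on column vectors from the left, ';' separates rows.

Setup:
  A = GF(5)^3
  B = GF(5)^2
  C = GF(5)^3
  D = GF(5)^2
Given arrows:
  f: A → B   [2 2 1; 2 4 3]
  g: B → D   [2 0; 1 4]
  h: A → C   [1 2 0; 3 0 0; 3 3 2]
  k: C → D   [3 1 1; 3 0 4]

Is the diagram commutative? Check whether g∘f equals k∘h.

Answer: COMMUTES

Work:
Along f;g (path 1):
  e0=⟨1,0,0⟩ f→⟨2,2⟩ g→⟨4,0⟩
  e1=⟨0,1,0⟩ f→⟨2,4⟩ g→⟨4,3⟩
  e2=⟨0,0,1⟩ f→⟨1,3⟩ g→⟨2,3⟩
  composite₁ = [4 4 2; 0 3 3]
Along h;k (path 2):
  e0=⟨1,0,0⟩ h→⟨1,3,3⟩ k→⟨4,0⟩
  e1=⟨0,1,0⟩ h→⟨2,0,3⟩ k→⟨4,3⟩
  e2=⟨0,0,1⟩ h→⟨0,0,2⟩ k→⟨2,3⟩
  composite₂ = [4 4 2; 0 3 3]
Equal? equal; square commutes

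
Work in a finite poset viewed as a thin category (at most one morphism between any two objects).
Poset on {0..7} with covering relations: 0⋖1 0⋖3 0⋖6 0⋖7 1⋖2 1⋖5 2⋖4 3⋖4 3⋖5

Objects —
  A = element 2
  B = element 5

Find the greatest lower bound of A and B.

Common predecessors of 2,5: {0,1}
  0 ⊑ 1
  1 ⊑ 1
glb = 1

Answer: A∧B = 1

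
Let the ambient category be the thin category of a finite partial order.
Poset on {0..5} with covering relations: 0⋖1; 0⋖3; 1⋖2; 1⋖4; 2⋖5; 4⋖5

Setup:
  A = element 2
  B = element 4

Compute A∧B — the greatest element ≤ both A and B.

Answer: A∧B = 1

Derivation:
Lower bounds of A=2 and B=4: {0,1}
  0 ⊑ 1
  1 ⊑ 1
glb = 1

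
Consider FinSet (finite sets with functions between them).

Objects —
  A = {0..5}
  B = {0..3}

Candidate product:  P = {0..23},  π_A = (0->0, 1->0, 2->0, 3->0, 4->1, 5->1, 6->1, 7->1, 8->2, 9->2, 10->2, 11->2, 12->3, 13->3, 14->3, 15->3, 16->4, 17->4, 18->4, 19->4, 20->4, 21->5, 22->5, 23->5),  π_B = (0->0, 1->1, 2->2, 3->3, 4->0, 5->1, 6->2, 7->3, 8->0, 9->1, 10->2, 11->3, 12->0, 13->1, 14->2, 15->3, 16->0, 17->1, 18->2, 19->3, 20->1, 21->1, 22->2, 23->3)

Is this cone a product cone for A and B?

|A|·|B| = 6·4 = 24;  |P| = 24
Check the pairing map k ↦ (π_A(k), π_B(k)):
  0 -> (0,0)
  1 -> (0,1)
  2 -> (0,2)
  3 -> (0,3)
  4 -> (1,0)
  5 -> (1,1)
  6 -> (1,2)
  7 -> (1,3)
  8 -> (2,0)
  9 -> (2,1)
  10 -> (2,2)
  11 -> (2,3)
  12 -> (3,0)
  13 -> (3,1)
  14 -> (3,2)
  15 -> (3,3)
  16 -> (4,0)
  17 -> (4,1)
  18 -> (4,2)
  19 -> (4,3)
  20 -> (4,1)  ✗ repeats pair of k=17
  21 -> (5,1)
  22 -> (5,2)
  23 -> (5,3)
distinct pairs in image: 23 / 24 needed
  → (4,1) hit at k=17 and k=20

Answer: NOT A VALID PRODUCT — duplicate pair at indices 17,20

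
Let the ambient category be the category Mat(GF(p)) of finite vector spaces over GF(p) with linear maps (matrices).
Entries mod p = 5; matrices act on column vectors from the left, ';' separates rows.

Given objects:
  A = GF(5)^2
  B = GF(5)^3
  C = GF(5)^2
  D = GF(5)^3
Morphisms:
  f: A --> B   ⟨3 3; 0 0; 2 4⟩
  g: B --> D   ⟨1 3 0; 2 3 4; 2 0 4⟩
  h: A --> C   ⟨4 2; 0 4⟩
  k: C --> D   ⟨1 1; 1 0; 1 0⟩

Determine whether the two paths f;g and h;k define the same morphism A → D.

Answer: DOES NOT COMMUTE

Derivation:
Along f;g (path 1):
  e0=(1,0) f-->(3,0,2) g-->(3,4,4)
  e1=(0,1) f-->(3,0,4) g-->(3,2,2)
  ⟦path⟧₁ = ⟨3 3; 4 2; 4 2⟩
Along h;k (path 2):
  e0=(1,0) h-->(4,0) k-->(4,4,4)
  e1=(0,1) h-->(2,4) k-->(1,2,2)
  ⟦path⟧₂ = ⟨4 1; 4 2; 4 2⟩
Equal? differ; not commutative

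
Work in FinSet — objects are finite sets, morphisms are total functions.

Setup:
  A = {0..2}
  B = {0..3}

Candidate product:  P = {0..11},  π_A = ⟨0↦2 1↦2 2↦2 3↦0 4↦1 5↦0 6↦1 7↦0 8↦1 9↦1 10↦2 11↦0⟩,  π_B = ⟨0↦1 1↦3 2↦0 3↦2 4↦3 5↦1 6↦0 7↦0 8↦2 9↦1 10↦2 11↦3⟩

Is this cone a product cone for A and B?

Answer: VALID PRODUCT

Trace:
|A|·|B| = 3·4 = 12;  |P| = 12
Check the pairing map k ↦ (π_A(k), π_B(k)):
  0 ↦ (2,1)
  1 ↦ (2,3)
  2 ↦ (2,0)
  3 ↦ (0,2)
  4 ↦ (1,3)
  5 ↦ (0,1)
  6 ↦ (1,0)
  7 ↦ (0,0)
  8 ↦ (1,2)
  9 ↦ (1,1)
  10 ↦ (2,2)
  11 ↦ (0,3)
distinct pairs in image: 12 / 12 needed
  → bijection onto A×B; projections well-typed.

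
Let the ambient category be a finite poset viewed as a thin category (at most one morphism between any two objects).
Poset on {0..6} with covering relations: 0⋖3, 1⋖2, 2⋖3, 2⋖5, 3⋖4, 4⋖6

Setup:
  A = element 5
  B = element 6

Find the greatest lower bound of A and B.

Common predecessors of 5,6: {1,2}
  1 ≤ 2
  2 ≤ 2
glb = 2

Answer: A∧B = 2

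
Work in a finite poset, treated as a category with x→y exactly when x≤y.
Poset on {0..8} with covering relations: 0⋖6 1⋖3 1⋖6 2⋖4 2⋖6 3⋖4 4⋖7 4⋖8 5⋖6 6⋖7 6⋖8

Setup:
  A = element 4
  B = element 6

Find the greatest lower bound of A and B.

Lower bounds of A=4 and B=6: {1,2}
  maximal lower bounds 1 and 2 are incomparable: neither 1⊑2 nor 2⊑1
→ no greatest lower bound exists

Answer: NO MEET EXISTS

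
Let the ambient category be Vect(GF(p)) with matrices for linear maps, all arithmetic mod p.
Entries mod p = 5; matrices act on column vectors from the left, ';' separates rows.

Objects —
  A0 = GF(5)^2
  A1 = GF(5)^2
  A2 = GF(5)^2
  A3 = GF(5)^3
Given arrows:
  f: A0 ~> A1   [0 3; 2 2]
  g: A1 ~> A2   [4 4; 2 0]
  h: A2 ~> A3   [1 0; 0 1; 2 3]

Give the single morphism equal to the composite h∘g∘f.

  e0=[1,0] f~>[0,2] g~>[3,0] h~>[3,0,1]
  e1=[0,1] f~>[3,2] g~>[0,1] h~>[0,1,3]
⟦path⟧: [3 0; 0 1; 1 3]

Answer: [3 0; 0 1; 1 3]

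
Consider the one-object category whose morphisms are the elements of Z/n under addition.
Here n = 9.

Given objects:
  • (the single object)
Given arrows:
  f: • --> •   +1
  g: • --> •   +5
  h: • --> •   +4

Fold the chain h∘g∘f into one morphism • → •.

  0 +1≡1 +5≡6 +4≡1  (mod 9)
⟦path⟧: +1

Answer: +1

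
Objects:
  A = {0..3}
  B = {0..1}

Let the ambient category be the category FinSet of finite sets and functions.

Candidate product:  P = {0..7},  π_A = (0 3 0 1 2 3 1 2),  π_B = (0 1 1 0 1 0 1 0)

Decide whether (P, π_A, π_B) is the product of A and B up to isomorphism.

|A|·|B| = 4·2 = 8;  |P| = 8
Check the pairing map k ↦ (π_A(k), π_B(k)):
  0 -> (0,0)
  1 -> (3,1)
  2 -> (0,1)
  3 -> (1,0)
  4 -> (2,1)
  5 -> (3,0)
  6 -> (1,1)
  7 -> (2,0)
distinct pairs in image: 8 / 8 needed
  → bijection onto A×B; projections well-typed.

Answer: VALID PRODUCT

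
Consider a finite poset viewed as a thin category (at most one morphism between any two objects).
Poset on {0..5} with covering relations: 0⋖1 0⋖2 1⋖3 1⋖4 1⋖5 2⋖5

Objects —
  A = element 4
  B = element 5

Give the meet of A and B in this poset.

Lower bounds of A=4 and B=5: {0,1}
  0 <= 1
  1 <= 1
glb = 1

Answer: A∧B = 1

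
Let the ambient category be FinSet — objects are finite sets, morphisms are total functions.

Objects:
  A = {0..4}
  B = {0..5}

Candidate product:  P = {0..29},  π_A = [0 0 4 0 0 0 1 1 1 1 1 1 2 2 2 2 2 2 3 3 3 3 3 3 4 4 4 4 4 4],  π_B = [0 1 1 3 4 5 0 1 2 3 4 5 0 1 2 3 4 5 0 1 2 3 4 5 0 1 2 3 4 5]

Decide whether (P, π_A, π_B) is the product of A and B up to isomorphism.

Answer: NOT A VALID PRODUCT — duplicate pair at indices 25,2

Derivation:
|A|·|B| = 5·6 = 30;  |P| = 30
Check the pairing map k ↦ (π_A(k), π_B(k)):
  0 ↦ (0,0)
  1 ↦ (0,1)
  2 ↦ (4,1)
  3 ↦ (0,3)
  4 ↦ (0,4)
  5 ↦ (0,5)
  6 ↦ (1,0)
  7 ↦ (1,1)
  8 ↦ (1,2)
  9 ↦ (1,3)
  10 ↦ (1,4)
  11 ↦ (1,5)
  12 ↦ (2,0)
  13 ↦ (2,1)
  14 ↦ (2,2)
  15 ↦ (2,3)
  16 ↦ (2,4)
  17 ↦ (2,5)
  18 ↦ (3,0)
  19 ↦ (3,1)
  20 ↦ (3,2)
  21 ↦ (3,3)
  22 ↦ (3,4)
  23 ↦ (3,5)
  24 ↦ (4,0)
  25 ↦ (4,1)  ✗ repeats pair of k=2
  26 ↦ (4,2)
  27 ↦ (4,3)
  28 ↦ (4,4)
  29 ↦ (4,5)
distinct pairs in image: 29 / 30 needed
  → (4,1) hit at k=2 and k=25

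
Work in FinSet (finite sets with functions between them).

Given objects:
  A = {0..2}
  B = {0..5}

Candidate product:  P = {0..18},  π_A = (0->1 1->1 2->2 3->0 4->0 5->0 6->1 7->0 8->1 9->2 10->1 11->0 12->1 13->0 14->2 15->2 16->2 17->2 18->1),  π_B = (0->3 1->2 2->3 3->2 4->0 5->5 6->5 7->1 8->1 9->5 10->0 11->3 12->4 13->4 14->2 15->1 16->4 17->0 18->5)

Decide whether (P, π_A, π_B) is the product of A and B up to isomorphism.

|A|·|B| = 3·6 = 18;  |P| = 19
  → cardinalities differ; no bijection possible.

Answer: NOT A VALID PRODUCT — |P|=19 ≠ |A|·|B|=18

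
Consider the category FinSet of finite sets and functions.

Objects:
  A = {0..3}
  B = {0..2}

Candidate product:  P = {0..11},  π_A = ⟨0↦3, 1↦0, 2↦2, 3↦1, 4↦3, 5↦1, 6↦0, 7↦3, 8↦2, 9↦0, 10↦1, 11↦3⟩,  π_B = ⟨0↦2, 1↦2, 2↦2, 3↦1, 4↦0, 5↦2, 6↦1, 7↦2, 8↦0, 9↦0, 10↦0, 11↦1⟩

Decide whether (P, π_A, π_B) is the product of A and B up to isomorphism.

|A|·|B| = 4·3 = 12;  |P| = 12
Check the pairing map k ↦ (π_A(k), π_B(k)):
  0 ↦ (3,2)
  1 ↦ (0,2)
  2 ↦ (2,2)
  3 ↦ (1,1)
  4 ↦ (3,0)
  5 ↦ (1,2)
  6 ↦ (0,1)
  7 ↦ (3,2)  ✗ repeats pair of k=0
  8 ↦ (2,0)
  9 ↦ (0,0)
  10 ↦ (1,0)
  11 ↦ (3,1)
distinct pairs in image: 11 / 12 needed
  → (3,2) hit at k=0 and k=7

Answer: NOT A VALID PRODUCT — duplicate pair at indices 7,0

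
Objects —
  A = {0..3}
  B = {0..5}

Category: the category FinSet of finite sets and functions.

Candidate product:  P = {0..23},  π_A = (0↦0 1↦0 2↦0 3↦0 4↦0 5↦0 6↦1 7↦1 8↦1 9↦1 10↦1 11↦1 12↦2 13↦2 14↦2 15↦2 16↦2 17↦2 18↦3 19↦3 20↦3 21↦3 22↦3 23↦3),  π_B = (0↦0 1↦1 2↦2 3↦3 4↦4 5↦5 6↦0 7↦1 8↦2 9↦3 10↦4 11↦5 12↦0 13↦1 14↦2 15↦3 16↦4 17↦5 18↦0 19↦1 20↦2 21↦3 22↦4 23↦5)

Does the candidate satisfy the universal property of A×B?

|A|·|B| = 4·6 = 24;  |P| = 24
Check the pairing map k ↦ (π_A(k), π_B(k)):
  0 ↦ (0,0)
  1 ↦ (0,1)
  2 ↦ (0,2)
  3 ↦ (0,3)
  4 ↦ (0,4)
  5 ↦ (0,5)
  6 ↦ (1,0)
  7 ↦ (1,1)
  8 ↦ (1,2)
  9 ↦ (1,3)
  10 ↦ (1,4)
  11 ↦ (1,5)
  12 ↦ (2,0)
  13 ↦ (2,1)
  14 ↦ (2,2)
  15 ↦ (2,3)
  16 ↦ (2,4)
  17 ↦ (2,5)
  18 ↦ (3,0)
  19 ↦ (3,1)
  20 ↦ (3,2)
  21 ↦ (3,3)
  22 ↦ (3,4)
  23 ↦ (3,5)
distinct pairs in image: 24 / 24 needed
  → bijection onto A×B; projections well-typed.

Answer: VALID PRODUCT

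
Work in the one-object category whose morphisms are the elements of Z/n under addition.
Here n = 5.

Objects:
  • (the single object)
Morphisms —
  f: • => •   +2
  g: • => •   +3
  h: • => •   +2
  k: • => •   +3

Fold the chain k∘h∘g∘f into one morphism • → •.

Answer: +0

Work:
  0 +2≡2 +3≡0 +2≡2 +3≡0  (mod 5)
composite: +0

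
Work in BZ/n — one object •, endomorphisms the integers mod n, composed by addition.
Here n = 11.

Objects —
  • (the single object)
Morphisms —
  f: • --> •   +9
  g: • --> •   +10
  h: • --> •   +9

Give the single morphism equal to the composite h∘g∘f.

Answer: +6

Work:
  0 +9≡9 +10≡8 +9≡6  (mod 11)
result: +6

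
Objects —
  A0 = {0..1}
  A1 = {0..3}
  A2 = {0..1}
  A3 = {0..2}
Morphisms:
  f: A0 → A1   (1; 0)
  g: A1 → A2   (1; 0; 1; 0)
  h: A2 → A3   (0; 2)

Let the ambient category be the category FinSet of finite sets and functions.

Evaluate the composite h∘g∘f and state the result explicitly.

Answer: (0; 2)

Trace:
  0 f→1 g→0 h→0
  1 f→0 g→1 h→2
composite: (0; 2)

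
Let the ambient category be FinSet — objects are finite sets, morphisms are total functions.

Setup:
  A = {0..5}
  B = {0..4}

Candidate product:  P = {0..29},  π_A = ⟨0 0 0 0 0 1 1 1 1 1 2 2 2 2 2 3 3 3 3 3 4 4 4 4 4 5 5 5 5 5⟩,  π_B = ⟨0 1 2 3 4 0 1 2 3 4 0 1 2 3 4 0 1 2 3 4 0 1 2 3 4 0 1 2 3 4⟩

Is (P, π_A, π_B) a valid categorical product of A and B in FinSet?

|A|·|B| = 6·5 = 30;  |P| = 30
Check the pairing map k ↦ (π_A(k), π_B(k)):
  0 -> (0,0)
  1 -> (0,1)
  2 -> (0,2)
  3 -> (0,3)
  4 -> (0,4)
  5 -> (1,0)
  6 -> (1,1)
  7 -> (1,2)
  8 -> (1,3)
  9 -> (1,4)
  10 -> (2,0)
  11 -> (2,1)
  12 -> (2,2)
  13 -> (2,3)
  14 -> (2,4)
  15 -> (3,0)
  16 -> (3,1)
  17 -> (3,2)
  18 -> (3,3)
  19 -> (3,4)
  20 -> (4,0)
  21 -> (4,1)
  22 -> (4,2)
  23 -> (4,3)
  24 -> (4,4)
  25 -> (5,0)
  26 -> (5,1)
  27 -> (5,2)
  28 -> (5,3)
  29 -> (5,4)
distinct pairs in image: 30 / 30 needed
  → bijection onto A×B; projections well-typed.

Answer: VALID PRODUCT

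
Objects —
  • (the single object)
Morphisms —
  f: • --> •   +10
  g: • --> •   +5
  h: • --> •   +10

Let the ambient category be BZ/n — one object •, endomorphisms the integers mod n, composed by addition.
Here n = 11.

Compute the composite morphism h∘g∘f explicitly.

  0 +10≡10 +5≡4 +10≡3  (mod 11)
composite: +3

Answer: +3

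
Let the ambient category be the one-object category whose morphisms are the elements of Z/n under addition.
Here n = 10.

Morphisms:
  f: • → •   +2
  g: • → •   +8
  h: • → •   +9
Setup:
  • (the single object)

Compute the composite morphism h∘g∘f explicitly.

Answer: +9

Trace:
  0 +2≡2 +8≡0 +9≡9  (mod 10)
composite: +9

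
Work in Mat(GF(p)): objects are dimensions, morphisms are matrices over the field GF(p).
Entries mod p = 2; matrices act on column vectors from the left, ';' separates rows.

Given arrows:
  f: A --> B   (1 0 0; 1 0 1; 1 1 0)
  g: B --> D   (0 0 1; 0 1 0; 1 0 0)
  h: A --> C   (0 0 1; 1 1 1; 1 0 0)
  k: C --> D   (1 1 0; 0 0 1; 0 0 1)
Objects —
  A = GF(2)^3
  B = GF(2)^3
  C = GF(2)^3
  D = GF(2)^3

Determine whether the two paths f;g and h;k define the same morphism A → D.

1) trace f;g:
  e0=[1,0,0] f-->[1,1,1] g-->[1,1,1]
  e1=[0,1,0] f-->[0,0,1] g-->[1,0,0]
  e2=[0,0,1] f-->[0,1,0] g-->[0,1,0]
  composite₁ = (1 1 0; 1 0 1; 1 0 0)
2) trace h;k:
  e0=[1,0,0] h-->[0,1,1] k-->[1,1,1]
  e1=[0,1,0] h-->[0,1,0] k-->[1,0,0]
  e2=[0,0,1] h-->[1,1,0] k-->[0,0,0]
  composite₂ = (1 1 0; 1 0 0; 1 0 0)
Equal? distinct morphisms ✗

Answer: DOES NOT COMMUTE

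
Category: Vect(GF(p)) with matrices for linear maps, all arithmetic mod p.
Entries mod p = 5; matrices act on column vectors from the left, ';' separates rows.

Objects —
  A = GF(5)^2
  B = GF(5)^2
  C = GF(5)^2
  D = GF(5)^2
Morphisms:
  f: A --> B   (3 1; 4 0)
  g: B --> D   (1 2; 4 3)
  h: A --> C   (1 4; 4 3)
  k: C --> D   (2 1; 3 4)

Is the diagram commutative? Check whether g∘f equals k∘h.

Answer: COMMUTES

Work:
1) trace f;g:
  e0=[1,0] f-->[3,4] g-->[1,4]
  e1=[0,1] f-->[1,0] g-->[1,4]
  composite₁ = (1 1; 4 4)
2) trace h;k:
  e0=[1,0] h-->[1,4] k-->[1,4]
  e1=[0,1] h-->[4,3] k-->[1,4]
  composite₂ = (1 1; 4 4)
Equal? same morphism ✓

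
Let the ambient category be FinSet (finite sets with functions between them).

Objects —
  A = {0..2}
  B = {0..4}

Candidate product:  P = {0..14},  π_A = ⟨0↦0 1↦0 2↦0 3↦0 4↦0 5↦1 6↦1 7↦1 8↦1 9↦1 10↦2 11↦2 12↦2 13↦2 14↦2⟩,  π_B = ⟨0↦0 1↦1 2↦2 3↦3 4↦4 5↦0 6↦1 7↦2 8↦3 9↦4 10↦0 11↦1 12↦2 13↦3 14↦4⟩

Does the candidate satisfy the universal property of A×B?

|A|·|B| = 3·5 = 15;  |P| = 15
Check the pairing map k ↦ (π_A(k), π_B(k)):
  0 ↦ (0,0)
  1 ↦ (0,1)
  2 ↦ (0,2)
  3 ↦ (0,3)
  4 ↦ (0,4)
  5 ↦ (1,0)
  6 ↦ (1,1)
  7 ↦ (1,2)
  8 ↦ (1,3)
  9 ↦ (1,4)
  10 ↦ (2,0)
  11 ↦ (2,1)
  12 ↦ (2,2)
  13 ↦ (2,3)
  14 ↦ (2,4)
distinct pairs in image: 15 / 15 needed
  → bijection onto A×B; projections well-typed.

Answer: VALID PRODUCT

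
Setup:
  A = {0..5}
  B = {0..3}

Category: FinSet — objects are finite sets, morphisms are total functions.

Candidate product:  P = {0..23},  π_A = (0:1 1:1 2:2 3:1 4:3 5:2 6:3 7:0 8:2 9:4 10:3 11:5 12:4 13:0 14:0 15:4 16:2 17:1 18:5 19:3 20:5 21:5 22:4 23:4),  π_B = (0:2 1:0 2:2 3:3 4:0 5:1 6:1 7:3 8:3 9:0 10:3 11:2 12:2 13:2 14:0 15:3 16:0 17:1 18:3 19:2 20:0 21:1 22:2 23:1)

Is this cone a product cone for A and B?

|A|·|B| = 6·4 = 24;  |P| = 24
Check the pairing map k ↦ (π_A(k), π_B(k)):
  0 : (1,2)
  1 : (1,0)
  2 : (2,2)
  3 : (1,3)
  4 : (3,0)
  5 : (2,1)
  6 : (3,1)
  7 : (0,3)
  8 : (2,3)
  9 : (4,0)
  10 : (3,3)
  11 : (5,2)
  12 : (4,2)
  13 : (0,2)
  14 : (0,0)
  15 : (4,3)
  16 : (2,0)
  17 : (1,1)
  18 : (5,3)
  19 : (3,2)
  20 : (5,0)
  21 : (5,1)
  22 : (4,2)  ✗ repeats pair of k=12
  23 : (4,1)
distinct pairs in image: 23 / 24 needed
  → (4,2) hit at k=12 and k=22

Answer: NOT A VALID PRODUCT — duplicate pair at indices 12,22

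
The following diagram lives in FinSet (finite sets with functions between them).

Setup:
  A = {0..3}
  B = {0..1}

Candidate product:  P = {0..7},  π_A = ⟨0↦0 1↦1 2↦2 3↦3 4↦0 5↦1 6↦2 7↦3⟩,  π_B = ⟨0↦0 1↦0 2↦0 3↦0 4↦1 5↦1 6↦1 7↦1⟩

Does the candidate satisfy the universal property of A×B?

|A|·|B| = 4·2 = 8;  |P| = 8
Check the pairing map k ↦ (π_A(k), π_B(k)):
  0 ↦ (0,0)
  1 ↦ (1,0)
  2 ↦ (2,0)
  3 ↦ (3,0)
  4 ↦ (0,1)
  5 ↦ (1,1)
  6 ↦ (2,1)
  7 ↦ (3,1)
distinct pairs in image: 8 / 8 needed
  → bijection onto A×B; projections well-typed.

Answer: VALID PRODUCT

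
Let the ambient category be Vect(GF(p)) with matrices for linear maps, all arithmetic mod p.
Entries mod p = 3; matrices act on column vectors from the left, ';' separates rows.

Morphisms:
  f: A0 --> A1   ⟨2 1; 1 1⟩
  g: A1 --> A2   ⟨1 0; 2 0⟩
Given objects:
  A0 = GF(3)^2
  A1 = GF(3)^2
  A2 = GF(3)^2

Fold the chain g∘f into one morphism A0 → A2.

Answer: ⟨2 1; 1 2⟩

Work:
  e0=[1,0] f-->[2,1] g-->[2,1]
  e1=[0,1] f-->[1,1] g-->[1,2]
⟦path⟧: ⟨2 1; 1 2⟩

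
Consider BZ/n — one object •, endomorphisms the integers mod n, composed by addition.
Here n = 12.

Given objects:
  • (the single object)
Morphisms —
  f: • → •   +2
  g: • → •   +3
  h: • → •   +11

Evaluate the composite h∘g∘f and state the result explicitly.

Answer: +4

Trace:
  0 +2≡2 +3≡5 +11≡4  (mod 12)
composite: +4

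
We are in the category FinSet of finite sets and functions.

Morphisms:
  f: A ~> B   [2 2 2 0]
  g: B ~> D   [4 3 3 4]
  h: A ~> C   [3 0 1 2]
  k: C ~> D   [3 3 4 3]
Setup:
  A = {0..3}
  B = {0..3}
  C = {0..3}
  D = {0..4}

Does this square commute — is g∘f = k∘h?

Path 1 = f;g:
  0 f~>2 g~>3
  1 f~>2 g~>3
  2 f~>2 g~>3
  3 f~>0 g~>4
  ⟦path⟧₁ = [3 3 3 4]
Path 2 = h;k:
  0 h~>3 k~>3
  1 h~>0 k~>3
  2 h~>1 k~>3
  3 h~>2 k~>4
  ⟦path⟧₂ = [3 3 3 4]
Equal? same morphism ✓

Answer: COMMUTES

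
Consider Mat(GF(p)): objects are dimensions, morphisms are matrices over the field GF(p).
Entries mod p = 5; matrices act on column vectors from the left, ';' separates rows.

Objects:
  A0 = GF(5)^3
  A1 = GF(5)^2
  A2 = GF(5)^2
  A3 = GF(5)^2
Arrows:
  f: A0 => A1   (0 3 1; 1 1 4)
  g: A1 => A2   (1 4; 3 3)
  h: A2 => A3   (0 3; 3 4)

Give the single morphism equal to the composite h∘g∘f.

  e0=⟨1,0,0⟩ f=>⟨0,1⟩ g=>⟨4,3⟩ h=>⟨4,4⟩
  e1=⟨0,1,0⟩ f=>⟨3,1⟩ g=>⟨2,2⟩ h=>⟨1,4⟩
  e2=⟨0,0,1⟩ f=>⟨1,4⟩ g=>⟨2,0⟩ h=>⟨0,1⟩
composite: (4 1 0; 4 4 1)

Answer: (4 1 0; 4 4 1)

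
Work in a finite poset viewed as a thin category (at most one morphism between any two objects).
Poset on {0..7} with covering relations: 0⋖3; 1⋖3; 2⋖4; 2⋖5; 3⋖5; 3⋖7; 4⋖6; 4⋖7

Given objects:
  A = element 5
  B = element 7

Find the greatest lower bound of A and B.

Answer: NO MEET EXISTS

Derivation:
{x : x<=A ∧ x<=B} = {0,1,2,3}  (A=5, B=7)
  maximal lower bounds 2 and 3 are incomparable: neither 2<=3 nor 3<=2
→ no greatest lower bound exists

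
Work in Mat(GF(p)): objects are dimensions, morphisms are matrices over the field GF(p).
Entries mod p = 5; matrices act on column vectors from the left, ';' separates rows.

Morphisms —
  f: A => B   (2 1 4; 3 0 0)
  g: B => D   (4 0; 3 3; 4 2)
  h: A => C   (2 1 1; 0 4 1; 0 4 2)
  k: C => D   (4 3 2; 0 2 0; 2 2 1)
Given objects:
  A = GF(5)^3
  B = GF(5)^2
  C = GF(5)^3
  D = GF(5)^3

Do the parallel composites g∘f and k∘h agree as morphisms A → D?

Answer: COMMUTES

Trace:
Along f;g (path 1):
  e0=[1,0,0] f=>[2,3] g=>[3,0,4]
  e1=[0,1,0] f=>[1,0] g=>[4,3,4]
  e2=[0,0,1] f=>[4,0] g=>[1,2,1]
  composite₁ = (3 4 1; 0 3 2; 4 4 1)
Along h;k (path 2):
  e0=[1,0,0] h=>[2,0,0] k=>[3,0,4]
  e1=[0,1,0] h=>[1,4,4] k=>[4,3,4]
  e2=[0,0,1] h=>[1,1,2] k=>[1,2,1]
  composite₂ = (3 4 1; 0 3 2; 4 4 1)
Equal? equal; square commutes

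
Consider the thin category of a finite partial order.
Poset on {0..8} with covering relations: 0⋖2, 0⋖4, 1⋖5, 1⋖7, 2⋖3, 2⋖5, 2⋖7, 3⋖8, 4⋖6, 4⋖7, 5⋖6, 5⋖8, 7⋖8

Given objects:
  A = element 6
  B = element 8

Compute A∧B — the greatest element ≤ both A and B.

Answer: NO MEET EXISTS

Trace:
Lower bounds of A=6 and B=8: {0,1,2,4,5}
  maximal lower bounds 4 and 5 are incomparable: neither 4⊑5 nor 5⊑4
→ no greatest lower bound exists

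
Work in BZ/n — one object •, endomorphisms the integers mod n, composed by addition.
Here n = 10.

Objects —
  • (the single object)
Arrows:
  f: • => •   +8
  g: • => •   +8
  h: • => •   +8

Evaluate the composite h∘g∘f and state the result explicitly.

Answer: +4

Work:
  0 +8≡8 +8≡6 +8≡4  (mod 10)
⟦path⟧: +4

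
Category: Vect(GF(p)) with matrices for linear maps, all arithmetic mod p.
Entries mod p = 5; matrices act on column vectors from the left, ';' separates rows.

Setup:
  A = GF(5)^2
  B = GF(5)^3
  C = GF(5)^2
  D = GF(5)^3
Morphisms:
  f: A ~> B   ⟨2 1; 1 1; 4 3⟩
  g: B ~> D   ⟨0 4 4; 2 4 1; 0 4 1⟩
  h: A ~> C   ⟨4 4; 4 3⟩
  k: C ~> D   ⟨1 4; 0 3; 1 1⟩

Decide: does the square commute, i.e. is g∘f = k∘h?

Along f;g (path 1):
  e0=⟨1,0⟩ f~>⟨2,1,4⟩ g~>⟨0,2,3⟩
  e1=⟨0,1⟩ f~>⟨1,1,3⟩ g~>⟨1,4,2⟩
  composite₁ = ⟨0 1; 2 4; 3 2⟩
Along h;k (path 2):
  e0=⟨1,0⟩ h~>⟨4,4⟩ k~>⟨0,2,3⟩
  e1=⟨0,1⟩ h~>⟨4,3⟩ k~>⟨1,4,2⟩
  composite₂ = ⟨0 1; 2 4; 3 2⟩
Equal? YES — commutes

Answer: COMMUTES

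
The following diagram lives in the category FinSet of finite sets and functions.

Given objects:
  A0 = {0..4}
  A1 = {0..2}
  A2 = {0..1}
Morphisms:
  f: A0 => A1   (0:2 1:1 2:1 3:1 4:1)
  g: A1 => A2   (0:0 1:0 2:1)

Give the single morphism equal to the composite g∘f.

  0 f=>2 g=>1
  1 f=>1 g=>0
  2 f=>1 g=>0
  3 f=>1 g=>0
  4 f=>1 g=>0
composite: (0:1 1:0 2:0 3:0 4:0)

Answer: (0:1 1:0 2:0 3:0 4:0)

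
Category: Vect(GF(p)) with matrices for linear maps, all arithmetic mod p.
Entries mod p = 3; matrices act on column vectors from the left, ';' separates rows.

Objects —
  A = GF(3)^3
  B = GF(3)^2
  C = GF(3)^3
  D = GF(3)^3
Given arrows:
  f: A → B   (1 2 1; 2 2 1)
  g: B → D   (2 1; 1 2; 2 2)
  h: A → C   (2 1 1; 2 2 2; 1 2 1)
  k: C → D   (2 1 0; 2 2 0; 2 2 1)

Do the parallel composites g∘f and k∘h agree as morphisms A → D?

Answer: DOES NOT COMMUTE

Derivation:
1) trace f;g:
  e0=⟨1,0,0⟩ f→⟨1,2⟩ g→⟨1,2,0⟩
  e1=⟨0,1,0⟩ f→⟨2,2⟩ g→⟨0,0,2⟩
  e2=⟨0,0,1⟩ f→⟨1,1⟩ g→⟨0,0,1⟩
  ⟦path⟧₁ = (1 0 0; 2 0 0; 0 2 1)
2) trace h;k:
  e0=⟨1,0,0⟩ h→⟨2,2,1⟩ k→⟨0,2,0⟩
  e1=⟨0,1,0⟩ h→⟨1,2,2⟩ k→⟨1,0,2⟩
  e2=⟨0,0,1⟩ h→⟨1,2,1⟩ k→⟨1,0,1⟩
  ⟦path⟧₂ = (0 1 1; 2 0 0; 0 2 1)
Equal? NO — does not commute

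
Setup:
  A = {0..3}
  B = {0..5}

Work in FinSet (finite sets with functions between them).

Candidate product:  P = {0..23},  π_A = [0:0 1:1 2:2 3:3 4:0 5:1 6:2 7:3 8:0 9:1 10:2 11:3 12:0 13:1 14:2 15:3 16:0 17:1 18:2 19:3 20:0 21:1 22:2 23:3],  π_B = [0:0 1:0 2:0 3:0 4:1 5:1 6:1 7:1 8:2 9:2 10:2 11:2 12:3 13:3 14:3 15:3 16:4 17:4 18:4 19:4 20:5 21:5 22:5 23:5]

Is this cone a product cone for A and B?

|A|·|B| = 4·6 = 24;  |P| = 24
Check the pairing map k ↦ (π_A(k), π_B(k)):
  0 : (0,0)
  1 : (1,0)
  2 : (2,0)
  3 : (3,0)
  4 : (0,1)
  5 : (1,1)
  6 : (2,1)
  7 : (3,1)
  8 : (0,2)
  9 : (1,2)
  10 : (2,2)
  11 : (3,2)
  12 : (0,3)
  13 : (1,3)
  14 : (2,3)
  15 : (3,3)
  16 : (0,4)
  17 : (1,4)
  18 : (2,4)
  19 : (3,4)
  20 : (0,5)
  21 : (1,5)
  22 : (2,5)
  23 : (3,5)
distinct pairs in image: 24 / 24 needed
  → bijection onto A×B; projections well-typed.

Answer: VALID PRODUCT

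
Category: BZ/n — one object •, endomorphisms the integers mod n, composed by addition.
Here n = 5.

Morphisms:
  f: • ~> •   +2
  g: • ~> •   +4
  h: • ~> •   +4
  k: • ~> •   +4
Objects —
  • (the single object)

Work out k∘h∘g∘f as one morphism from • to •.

  0 +2≡2 +4≡1 +4≡0 +4≡4  (mod 5)
composite: +4

Answer: +4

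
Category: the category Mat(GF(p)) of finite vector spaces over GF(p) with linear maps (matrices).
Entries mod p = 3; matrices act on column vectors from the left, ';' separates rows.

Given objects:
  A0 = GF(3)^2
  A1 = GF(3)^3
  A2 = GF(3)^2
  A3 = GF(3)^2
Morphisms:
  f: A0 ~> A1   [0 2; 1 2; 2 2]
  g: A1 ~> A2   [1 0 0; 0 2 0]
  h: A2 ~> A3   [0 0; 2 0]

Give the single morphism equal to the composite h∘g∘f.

Answer: [0 0; 0 1]

Work:
  e0=[1,0] f~>[0,1,2] g~>[0,2] h~>[0,0]
  e1=[0,1] f~>[2,2,2] g~>[2,1] h~>[0,1]
⟦path⟧: [0 0; 0 1]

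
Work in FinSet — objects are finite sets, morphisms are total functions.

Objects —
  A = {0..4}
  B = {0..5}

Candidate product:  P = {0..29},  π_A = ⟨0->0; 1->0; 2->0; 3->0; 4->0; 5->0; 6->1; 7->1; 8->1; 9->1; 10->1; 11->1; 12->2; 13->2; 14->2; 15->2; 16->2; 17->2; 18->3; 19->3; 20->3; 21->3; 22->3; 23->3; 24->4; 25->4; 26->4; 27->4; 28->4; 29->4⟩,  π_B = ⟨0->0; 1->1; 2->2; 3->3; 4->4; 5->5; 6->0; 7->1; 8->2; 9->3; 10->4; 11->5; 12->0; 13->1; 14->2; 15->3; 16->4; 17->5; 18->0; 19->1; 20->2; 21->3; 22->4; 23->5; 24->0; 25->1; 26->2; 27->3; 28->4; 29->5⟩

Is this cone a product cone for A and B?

|A|·|B| = 5·6 = 30;  |P| = 30
Check the pairing map k ↦ (π_A(k), π_B(k)):
  0 -> (0,0)
  1 -> (0,1)
  2 -> (0,2)
  3 -> (0,3)
  4 -> (0,4)
  5 -> (0,5)
  6 -> (1,0)
  7 -> (1,1)
  8 -> (1,2)
  9 -> (1,3)
  10 -> (1,4)
  11 -> (1,5)
  12 -> (2,0)
  13 -> (2,1)
  14 -> (2,2)
  15 -> (2,3)
  16 -> (2,4)
  17 -> (2,5)
  18 -> (3,0)
  19 -> (3,1)
  20 -> (3,2)
  21 -> (3,3)
  22 -> (3,4)
  23 -> (3,5)
  24 -> (4,0)
  25 -> (4,1)
  26 -> (4,2)
  27 -> (4,3)
  28 -> (4,4)
  29 -> (4,5)
distinct pairs in image: 30 / 30 needed
  → bijection onto A×B; projections well-typed.

Answer: VALID PRODUCT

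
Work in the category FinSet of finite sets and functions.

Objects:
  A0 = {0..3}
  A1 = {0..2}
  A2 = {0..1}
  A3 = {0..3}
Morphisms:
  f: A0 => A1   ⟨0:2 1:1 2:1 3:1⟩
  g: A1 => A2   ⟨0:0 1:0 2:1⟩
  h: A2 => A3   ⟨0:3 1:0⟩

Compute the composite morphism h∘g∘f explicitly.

Answer: ⟨0:0 1:3 2:3 3:3⟩

Work:
  0 f=>2 g=>1 h=>0
  1 f=>1 g=>0 h=>3
  2 f=>1 g=>0 h=>3
  3 f=>1 g=>0 h=>3
⟦path⟧: ⟨0:0 1:3 2:3 3:3⟩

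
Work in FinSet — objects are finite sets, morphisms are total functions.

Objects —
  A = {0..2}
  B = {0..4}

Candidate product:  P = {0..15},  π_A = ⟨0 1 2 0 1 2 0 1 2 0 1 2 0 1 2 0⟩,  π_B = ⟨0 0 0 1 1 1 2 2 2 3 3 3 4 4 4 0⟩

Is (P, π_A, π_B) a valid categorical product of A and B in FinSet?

Answer: NOT A VALID PRODUCT — |P|=16 ≠ |A|·|B|=15

Derivation:
|A|·|B| = 3·5 = 15;  |P| = 16
  → cardinalities differ; no bijection possible.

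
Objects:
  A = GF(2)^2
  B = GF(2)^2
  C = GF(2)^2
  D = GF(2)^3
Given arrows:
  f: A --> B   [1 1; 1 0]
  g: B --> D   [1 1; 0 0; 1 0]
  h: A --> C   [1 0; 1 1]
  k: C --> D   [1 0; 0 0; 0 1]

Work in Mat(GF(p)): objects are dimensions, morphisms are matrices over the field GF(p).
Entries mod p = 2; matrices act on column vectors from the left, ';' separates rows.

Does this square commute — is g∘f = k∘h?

Along f;g (path 1):
  e0=(1,0) f-->(1,1) g-->(0,0,1)
  e1=(0,1) f-->(1,0) g-->(1,0,1)
  composite₁ = [0 1; 0 0; 1 1]
Along h;k (path 2):
  e0=(1,0) h-->(1,1) k-->(1,0,1)
  e1=(0,1) h-->(0,1) k-->(0,0,1)
  composite₂ = [1 0; 0 0; 1 1]
Equal? differ; not commutative

Answer: DOES NOT COMMUTE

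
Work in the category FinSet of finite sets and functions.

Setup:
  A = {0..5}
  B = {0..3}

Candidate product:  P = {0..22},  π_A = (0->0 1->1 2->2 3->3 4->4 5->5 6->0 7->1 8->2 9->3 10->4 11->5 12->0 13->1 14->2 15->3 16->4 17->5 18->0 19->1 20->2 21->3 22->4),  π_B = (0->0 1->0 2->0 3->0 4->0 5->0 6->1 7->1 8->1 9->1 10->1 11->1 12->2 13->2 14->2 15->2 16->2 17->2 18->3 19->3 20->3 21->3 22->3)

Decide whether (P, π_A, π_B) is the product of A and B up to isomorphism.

Answer: NOT A VALID PRODUCT — |P|=23 ≠ |A|·|B|=24

Derivation:
|A|·|B| = 6·4 = 24;  |P| = 23
  → cardinalities differ; no bijection possible.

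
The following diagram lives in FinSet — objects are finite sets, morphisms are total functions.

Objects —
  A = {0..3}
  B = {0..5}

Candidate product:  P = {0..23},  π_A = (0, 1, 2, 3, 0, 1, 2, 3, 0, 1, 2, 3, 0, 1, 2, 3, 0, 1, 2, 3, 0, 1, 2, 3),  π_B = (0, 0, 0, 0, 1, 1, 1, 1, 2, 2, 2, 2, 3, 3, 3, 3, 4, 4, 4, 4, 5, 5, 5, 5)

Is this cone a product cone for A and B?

|A|·|B| = 4·6 = 24;  |P| = 24
Check the pairing map k ↦ (π_A(k), π_B(k)):
  0 -> (0,0)
  1 -> (1,0)
  2 -> (2,0)
  3 -> (3,0)
  4 -> (0,1)
  5 -> (1,1)
  6 -> (2,1)
  7 -> (3,1)
  8 -> (0,2)
  9 -> (1,2)
  10 -> (2,2)
  11 -> (3,2)
  12 -> (0,3)
  13 -> (1,3)
  14 -> (2,3)
  15 -> (3,3)
  16 -> (0,4)
  17 -> (1,4)
  18 -> (2,4)
  19 -> (3,4)
  20 -> (0,5)
  21 -> (1,5)
  22 -> (2,5)
  23 -> (3,5)
distinct pairs in image: 24 / 24 needed
  → bijection onto A×B; projections well-typed.

Answer: VALID PRODUCT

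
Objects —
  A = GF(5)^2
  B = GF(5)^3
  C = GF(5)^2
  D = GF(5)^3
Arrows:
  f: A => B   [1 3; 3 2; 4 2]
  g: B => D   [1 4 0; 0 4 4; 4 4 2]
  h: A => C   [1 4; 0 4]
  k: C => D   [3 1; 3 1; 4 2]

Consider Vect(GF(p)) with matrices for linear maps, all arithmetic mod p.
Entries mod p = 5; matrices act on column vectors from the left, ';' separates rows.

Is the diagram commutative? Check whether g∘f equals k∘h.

1) trace f;g:
  e0=[1,0] f=>[1,3,4] g=>[3,3,4]
  e1=[0,1] f=>[3,2,2] g=>[1,1,4]
  result₁ = [3 1; 3 1; 4 4]
2) trace h;k:
  e0=[1,0] h=>[1,0] k=>[3,3,4]
  e1=[0,1] h=>[4,4] k=>[1,1,4]
  result₂ = [3 1; 3 1; 4 4]
Equal? same morphism ✓

Answer: COMMUTES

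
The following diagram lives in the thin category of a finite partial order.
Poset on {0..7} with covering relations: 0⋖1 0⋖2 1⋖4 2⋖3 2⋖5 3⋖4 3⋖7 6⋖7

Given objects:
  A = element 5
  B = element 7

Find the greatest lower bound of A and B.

Common predecessors of 5,7: {0,2}
  0 ≤ 2
  2 ≤ 2
glb = 2

Answer: A∧B = 2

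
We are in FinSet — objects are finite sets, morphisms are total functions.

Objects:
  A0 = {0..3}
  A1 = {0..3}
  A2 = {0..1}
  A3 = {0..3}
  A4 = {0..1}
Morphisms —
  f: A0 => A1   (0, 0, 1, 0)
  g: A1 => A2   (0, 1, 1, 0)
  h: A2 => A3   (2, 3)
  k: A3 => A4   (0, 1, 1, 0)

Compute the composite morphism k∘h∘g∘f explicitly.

Answer: (1, 1, 0, 1)

Trace:
  0 f=>0 g=>0 h=>2 k=>1
  1 f=>0 g=>0 h=>2 k=>1
  2 f=>1 g=>1 h=>3 k=>0
  3 f=>0 g=>0 h=>2 k=>1
composite: (1, 1, 0, 1)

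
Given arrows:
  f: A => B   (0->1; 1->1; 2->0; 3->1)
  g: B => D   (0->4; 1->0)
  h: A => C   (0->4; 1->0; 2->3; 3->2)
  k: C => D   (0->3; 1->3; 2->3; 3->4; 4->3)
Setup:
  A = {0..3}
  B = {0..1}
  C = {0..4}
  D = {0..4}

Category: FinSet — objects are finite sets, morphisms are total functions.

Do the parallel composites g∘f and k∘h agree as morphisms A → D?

1) trace f;g:
  0 f=>1 g=>0
  1 f=>1 g=>0
  2 f=>0 g=>4
  3 f=>1 g=>0
  composite₁ = (0->0; 1->0; 2->4; 3->0)
2) trace h;k:
  0 h=>4 k=>3
  1 h=>0 k=>3
  2 h=>3 k=>4
  3 h=>2 k=>3
  composite₂ = (0->3; 1->3; 2->4; 3->3)
Equal? distinct morphisms ✗

Answer: DOES NOT COMMUTE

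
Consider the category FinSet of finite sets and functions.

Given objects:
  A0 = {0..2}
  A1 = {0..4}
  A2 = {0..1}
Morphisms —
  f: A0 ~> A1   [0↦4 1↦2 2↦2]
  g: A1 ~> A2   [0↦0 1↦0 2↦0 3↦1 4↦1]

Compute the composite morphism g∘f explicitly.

Answer: [0↦1 1↦0 2↦0]

Derivation:
  0 f~>4 g~>1
  1 f~>2 g~>0
  2 f~>2 g~>0
⟦path⟧: [0↦1 1↦0 2↦0]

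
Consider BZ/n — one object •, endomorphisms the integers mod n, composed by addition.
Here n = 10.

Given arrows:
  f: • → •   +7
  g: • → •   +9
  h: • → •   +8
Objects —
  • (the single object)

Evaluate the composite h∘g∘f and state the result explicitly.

Answer: +4

Work:
  0 +7≡7 +9≡6 +8≡4  (mod 10)
⟦path⟧: +4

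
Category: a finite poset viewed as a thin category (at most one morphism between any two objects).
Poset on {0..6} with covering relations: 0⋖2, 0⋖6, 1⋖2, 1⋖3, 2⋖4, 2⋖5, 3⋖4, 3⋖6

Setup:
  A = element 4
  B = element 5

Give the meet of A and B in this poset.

Common predecessors of 4,5: {0,1,2}
  0 <= 2
  1 <= 2
  2 <= 2
glb = 2

Answer: A∧B = 2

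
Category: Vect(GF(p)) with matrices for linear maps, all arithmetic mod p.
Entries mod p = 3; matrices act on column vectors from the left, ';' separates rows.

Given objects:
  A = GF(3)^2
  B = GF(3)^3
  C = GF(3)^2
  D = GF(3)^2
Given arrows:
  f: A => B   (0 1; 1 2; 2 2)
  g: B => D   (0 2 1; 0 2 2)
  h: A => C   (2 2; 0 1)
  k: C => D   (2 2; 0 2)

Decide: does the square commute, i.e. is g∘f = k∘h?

Answer: COMMUTES

Trace:
1) trace f;g:
  e0=⟨1,0⟩ f=>⟨0,1,2⟩ g=>⟨1,0⟩
  e1=⟨0,1⟩ f=>⟨1,2,2⟩ g=>⟨0,2⟩
  ⟦path⟧₁ = (1 0; 0 2)
2) trace h;k:
  e0=⟨1,0⟩ h=>⟨2,0⟩ k=>⟨1,0⟩
  e1=⟨0,1⟩ h=>⟨2,1⟩ k=>⟨0,2⟩
  ⟦path⟧₂ = (1 0; 0 2)
Equal? same morphism ✓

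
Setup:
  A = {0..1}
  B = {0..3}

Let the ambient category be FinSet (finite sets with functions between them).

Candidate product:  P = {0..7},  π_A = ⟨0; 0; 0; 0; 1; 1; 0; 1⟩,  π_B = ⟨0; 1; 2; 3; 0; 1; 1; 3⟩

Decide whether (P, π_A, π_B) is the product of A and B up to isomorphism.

|A|·|B| = 2·4 = 8;  |P| = 8
Check the pairing map k ↦ (π_A(k), π_B(k)):
  0 : (0,0)
  1 : (0,1)
  2 : (0,2)
  3 : (0,3)
  4 : (1,0)
  5 : (1,1)
  6 : (0,1)  ✗ repeats pair of k=1
  7 : (1,3)
distinct pairs in image: 7 / 8 needed
  → (0,1) hit at k=1 and k=6

Answer: NOT A VALID PRODUCT — duplicate pair at indices 1,6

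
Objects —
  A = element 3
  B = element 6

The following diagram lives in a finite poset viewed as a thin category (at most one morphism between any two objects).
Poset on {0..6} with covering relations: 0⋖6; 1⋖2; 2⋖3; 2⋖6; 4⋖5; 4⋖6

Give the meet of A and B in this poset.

Lower bounds of A=3 and B=6: {1,2}
  1 ⊑ 2
  2 ⊑ 2
glb = 2

Answer: A∧B = 2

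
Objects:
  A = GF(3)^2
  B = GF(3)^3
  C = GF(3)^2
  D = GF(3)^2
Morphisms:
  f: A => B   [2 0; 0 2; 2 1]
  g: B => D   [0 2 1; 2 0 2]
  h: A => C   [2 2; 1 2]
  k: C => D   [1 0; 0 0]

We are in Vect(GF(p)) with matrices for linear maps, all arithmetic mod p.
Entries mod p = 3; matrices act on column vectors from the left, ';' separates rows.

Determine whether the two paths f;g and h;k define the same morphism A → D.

Answer: DOES NOT COMMUTE

Trace:
Along f;g (path 1):
  e0=(1,0) f=>(2,0,2) g=>(2,2)
  e1=(0,1) f=>(0,2,1) g=>(2,2)
  ⟦path⟧₁ = [2 2; 2 2]
Along h;k (path 2):
  e0=(1,0) h=>(2,1) k=>(2,0)
  e1=(0,1) h=>(2,2) k=>(2,0)
  ⟦path⟧₂ = [2 2; 0 0]
Equal? NO — does not commute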